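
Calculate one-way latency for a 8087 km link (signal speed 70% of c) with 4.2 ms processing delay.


Speed = 0.7 * 3e5 km/s = 210000 km/s
Propagation delay = 8087 / 210000 = 0.0385 s = 38.5095 ms
Processing delay = 4.2 ms
Total one-way latency = 42.7095 ms


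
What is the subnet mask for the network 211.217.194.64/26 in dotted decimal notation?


/26 means 26 network bits, 6 host bits
Binary: 11111111111111111111111111000000
Mask: 255.255.255.192


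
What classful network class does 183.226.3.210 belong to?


First octet: 183
Binary: 10110111
10xxxxxx -> Class B (128-191)
Class B, default mask 255.255.0.0 (/16)


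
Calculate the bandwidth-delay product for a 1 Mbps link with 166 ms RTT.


BDP = bandwidth * RTT
= 1 Mbps * 166 ms
= 1 * 1e6 * 166 / 1000 bits
= 166000 bits
= 20750 bytes
= 20.2637 KB
BDP = 166000 bits (20750 bytes)


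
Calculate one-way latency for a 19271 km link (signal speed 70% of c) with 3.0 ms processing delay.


Speed = 0.7 * 3e5 km/s = 210000 km/s
Propagation delay = 19271 / 210000 = 0.0918 s = 91.7667 ms
Processing delay = 3.0 ms
Total one-way latency = 94.7667 ms


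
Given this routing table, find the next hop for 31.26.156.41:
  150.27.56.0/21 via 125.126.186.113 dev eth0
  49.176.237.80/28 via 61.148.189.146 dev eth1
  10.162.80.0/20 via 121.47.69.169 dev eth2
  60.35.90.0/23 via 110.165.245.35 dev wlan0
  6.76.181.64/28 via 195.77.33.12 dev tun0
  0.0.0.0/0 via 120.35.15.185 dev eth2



Longest prefix match for 31.26.156.41:
  /21 150.27.56.0: no
  /28 49.176.237.80: no
  /20 10.162.80.0: no
  /23 60.35.90.0: no
  /28 6.76.181.64: no
  /0 0.0.0.0: MATCH
Selected: next-hop 120.35.15.185 via eth2 (matched /0)


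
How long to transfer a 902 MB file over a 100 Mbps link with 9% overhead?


Effective throughput = 100 * (1 - 9/100) = 91 Mbps
File size in Mb = 902 * 8 = 7216 Mb
Time = 7216 / 91
Time = 79.2967 seconds


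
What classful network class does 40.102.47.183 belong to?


First octet: 40
Binary: 00101000
0xxxxxxx -> Class A (1-126)
Class A, default mask 255.0.0.0 (/8)


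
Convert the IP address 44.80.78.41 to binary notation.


44 = 00101100
80 = 01010000
78 = 01001110
41 = 00101001
Binary: 00101100.01010000.01001110.00101001


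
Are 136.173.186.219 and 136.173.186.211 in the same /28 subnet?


Mask: 255.255.255.240
136.173.186.219 AND mask = 136.173.186.208
136.173.186.211 AND mask = 136.173.186.208
Yes, same subnet (136.173.186.208)


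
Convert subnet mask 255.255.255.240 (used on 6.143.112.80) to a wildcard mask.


Subnet mask: 255.255.255.240
Wildcard = 255.255.255.255 - subnet mask
255 - 255 = 0
255 - 255 = 0
255 - 255 = 0
255 - 240 = 15
Wildcard: 0.0.0.15


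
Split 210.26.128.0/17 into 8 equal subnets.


New prefix = 17 + 3 = 20
Each subnet has 4096 addresses
  210.26.128.0/20
  210.26.144.0/20
  210.26.160.0/20
  210.26.176.0/20
  210.26.192.0/20
  210.26.208.0/20
  210.26.224.0/20
  210.26.240.0/20
Subnets: 210.26.128.0/20, 210.26.144.0/20, 210.26.160.0/20, 210.26.176.0/20, 210.26.192.0/20, 210.26.208.0/20, 210.26.224.0/20, 210.26.240.0/20


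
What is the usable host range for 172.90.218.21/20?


Network: 172.90.208.0
Broadcast: 172.90.223.255
First usable = network + 1
Last usable = broadcast - 1
Range: 172.90.208.1 to 172.90.223.254


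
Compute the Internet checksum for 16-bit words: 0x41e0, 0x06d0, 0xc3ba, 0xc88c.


Sum all words (with carry folding):
+ 0x41e0 = 0x41e0
+ 0x06d0 = 0x48b0
+ 0xc3ba = 0x0c6b
+ 0xc88c = 0xd4f7
One's complement: ~0xd4f7
Checksum = 0x2b08


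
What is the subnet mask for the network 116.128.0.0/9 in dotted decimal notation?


/9 means 9 network bits, 23 host bits
Binary: 11111111100000000000000000000000
Mask: 255.128.0.0


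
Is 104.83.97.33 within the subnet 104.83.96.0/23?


Subnet network: 104.83.96.0
Test IP AND mask: 104.83.96.0
Yes, 104.83.97.33 is in 104.83.96.0/23


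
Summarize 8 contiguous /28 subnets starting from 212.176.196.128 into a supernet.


Original prefix: /28
Number of subnets: 8 = 2^3
New prefix = 28 - 3 = 25
Supernet: 212.176.196.128/25


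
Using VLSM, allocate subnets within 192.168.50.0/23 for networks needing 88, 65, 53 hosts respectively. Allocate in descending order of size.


88 hosts -> /25 (126 usable): 192.168.50.0/25
65 hosts -> /25 (126 usable): 192.168.50.128/25
53 hosts -> /26 (62 usable): 192.168.51.0/26
Allocation: 192.168.50.0/25 (88 hosts, 126 usable); 192.168.50.128/25 (65 hosts, 126 usable); 192.168.51.0/26 (53 hosts, 62 usable)


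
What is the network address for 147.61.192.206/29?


IP:   10010011.00111101.11000000.11001110
Mask: 11111111.11111111.11111111.11111000
AND operation:
Net:  10010011.00111101.11000000.11001000
Network: 147.61.192.200/29


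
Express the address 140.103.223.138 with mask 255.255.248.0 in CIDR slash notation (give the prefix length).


Binary: 11111111.11111111.11111000.00000000
Count leading 1s
Prefix: /21


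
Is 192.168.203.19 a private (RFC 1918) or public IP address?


RFC 1918 private ranges:
  10.0.0.0/8 (10.0.0.0 - 10.255.255.255)
  172.16.0.0/12 (172.16.0.0 - 172.31.255.255)
  192.168.0.0/16 (192.168.0.0 - 192.168.255.255)
Private (in 192.168.0.0/16)


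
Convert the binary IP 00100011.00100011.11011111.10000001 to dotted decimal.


00100011 = 35
00100011 = 35
11011111 = 223
10000001 = 129
IP: 35.35.223.129


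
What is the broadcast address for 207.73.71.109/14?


Network: 207.72.0.0/14
Host bits = 18
Set all host bits to 1:
Broadcast: 207.75.255.255


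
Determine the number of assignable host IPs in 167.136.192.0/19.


Host bits = 32 - 19 = 13
Total addresses = 2^13 = 8192
Usable = total - 2 (network and broadcast)
Usable hosts: 8190


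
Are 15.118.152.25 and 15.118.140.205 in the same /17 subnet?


Mask: 255.255.128.0
15.118.152.25 AND mask = 15.118.128.0
15.118.140.205 AND mask = 15.118.128.0
Yes, same subnet (15.118.128.0)


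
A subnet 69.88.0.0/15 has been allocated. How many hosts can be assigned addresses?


Host bits = 32 - 15 = 17
Total addresses = 2^17 = 131072
Usable = total - 2 (network and broadcast)
Usable hosts: 131070


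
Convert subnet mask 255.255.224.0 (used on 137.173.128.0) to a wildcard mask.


Subnet mask: 255.255.224.0
Wildcard = 255.255.255.255 - subnet mask
255 - 255 = 0
255 - 255 = 0
255 - 224 = 31
255 - 0 = 255
Wildcard: 0.0.31.255


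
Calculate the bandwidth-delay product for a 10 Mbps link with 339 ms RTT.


BDP = bandwidth * RTT
= 10 Mbps * 339 ms
= 10 * 1e6 * 339 / 1000 bits
= 3390000 bits
= 423750 bytes
= 413.8184 KB
BDP = 3390000 bits (423750 bytes)


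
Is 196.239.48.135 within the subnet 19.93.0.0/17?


Subnet network: 19.93.0.0
Test IP AND mask: 196.239.0.0
No, 196.239.48.135 is not in 19.93.0.0/17


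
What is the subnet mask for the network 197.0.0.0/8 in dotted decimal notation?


/8 means 8 network bits, 24 host bits
Binary: 11111111000000000000000000000000
Mask: 255.0.0.0


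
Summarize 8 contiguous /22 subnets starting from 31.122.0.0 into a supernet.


Original prefix: /22
Number of subnets: 8 = 2^3
New prefix = 22 - 3 = 19
Supernet: 31.122.0.0/19


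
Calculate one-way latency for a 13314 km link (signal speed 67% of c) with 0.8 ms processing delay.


Speed = 0.67 * 3e5 km/s = 201000 km/s
Propagation delay = 13314 / 201000 = 0.0662 s = 66.2388 ms
Processing delay = 0.8 ms
Total one-way latency = 67.0388 ms


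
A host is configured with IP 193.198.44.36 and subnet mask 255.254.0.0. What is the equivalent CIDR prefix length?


Binary: 11111111.11111110.00000000.00000000
Count leading 1s
Prefix: /15


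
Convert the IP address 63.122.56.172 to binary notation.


63 = 00111111
122 = 01111010
56 = 00111000
172 = 10101100
Binary: 00111111.01111010.00111000.10101100


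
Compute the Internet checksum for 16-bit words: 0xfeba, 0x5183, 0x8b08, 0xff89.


Sum all words (with carry folding):
+ 0xfeba = 0xfeba
+ 0x5183 = 0x503e
+ 0x8b08 = 0xdb46
+ 0xff89 = 0xdad0
One's complement: ~0xdad0
Checksum = 0x252f


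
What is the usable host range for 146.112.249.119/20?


Network: 146.112.240.0
Broadcast: 146.112.255.255
First usable = network + 1
Last usable = broadcast - 1
Range: 146.112.240.1 to 146.112.255.254


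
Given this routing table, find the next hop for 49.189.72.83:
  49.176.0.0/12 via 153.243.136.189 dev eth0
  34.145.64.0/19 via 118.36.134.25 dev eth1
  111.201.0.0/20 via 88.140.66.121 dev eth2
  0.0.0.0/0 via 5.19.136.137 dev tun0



Longest prefix match for 49.189.72.83:
  /12 49.176.0.0: MATCH
  /19 34.145.64.0: no
  /20 111.201.0.0: no
  /0 0.0.0.0: MATCH
Selected: next-hop 153.243.136.189 via eth0 (matched /12)


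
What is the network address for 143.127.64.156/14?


IP:   10001111.01111111.01000000.10011100
Mask: 11111111.11111100.00000000.00000000
AND operation:
Net:  10001111.01111100.00000000.00000000
Network: 143.124.0.0/14


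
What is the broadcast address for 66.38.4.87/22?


Network: 66.38.4.0/22
Host bits = 10
Set all host bits to 1:
Broadcast: 66.38.7.255


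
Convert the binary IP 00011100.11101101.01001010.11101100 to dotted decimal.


00011100 = 28
11101101 = 237
01001010 = 74
11101100 = 236
IP: 28.237.74.236


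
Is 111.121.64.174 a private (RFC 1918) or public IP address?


RFC 1918 private ranges:
  10.0.0.0/8 (10.0.0.0 - 10.255.255.255)
  172.16.0.0/12 (172.16.0.0 - 172.31.255.255)
  192.168.0.0/16 (192.168.0.0 - 192.168.255.255)
Public (not in any RFC 1918 range)


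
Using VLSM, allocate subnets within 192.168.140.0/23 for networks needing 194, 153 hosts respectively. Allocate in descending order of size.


194 hosts -> /24 (254 usable): 192.168.140.0/24
153 hosts -> /24 (254 usable): 192.168.141.0/24
Allocation: 192.168.140.0/24 (194 hosts, 254 usable); 192.168.141.0/24 (153 hosts, 254 usable)


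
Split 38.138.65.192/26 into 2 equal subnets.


New prefix = 26 + 1 = 27
Each subnet has 32 addresses
  38.138.65.192/27
  38.138.65.224/27
Subnets: 38.138.65.192/27, 38.138.65.224/27


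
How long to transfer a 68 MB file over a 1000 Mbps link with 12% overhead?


Effective throughput = 1000 * (1 - 12/100) = 880 Mbps
File size in Mb = 68 * 8 = 544 Mb
Time = 544 / 880
Time = 0.6182 seconds


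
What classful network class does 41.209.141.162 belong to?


First octet: 41
Binary: 00101001
0xxxxxxx -> Class A (1-126)
Class A, default mask 255.0.0.0 (/8)


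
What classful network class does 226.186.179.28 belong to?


First octet: 226
Binary: 11100010
1110xxxx -> Class D (224-239)
Class D (multicast), default mask N/A


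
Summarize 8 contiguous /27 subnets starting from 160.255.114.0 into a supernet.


Original prefix: /27
Number of subnets: 8 = 2^3
New prefix = 27 - 3 = 24
Supernet: 160.255.114.0/24


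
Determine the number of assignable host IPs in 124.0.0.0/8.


Host bits = 32 - 8 = 24
Total addresses = 2^24 = 16777216
Usable = total - 2 (network and broadcast)
Usable hosts: 16777214


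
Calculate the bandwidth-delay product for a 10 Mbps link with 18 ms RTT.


BDP = bandwidth * RTT
= 10 Mbps * 18 ms
= 10 * 1e6 * 18 / 1000 bits
= 180000 bits
= 22500 bytes
= 21.9727 KB
BDP = 180000 bits (22500 bytes)


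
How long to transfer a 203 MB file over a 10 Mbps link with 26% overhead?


Effective throughput = 10 * (1 - 26/100) = 7.4 Mbps
File size in Mb = 203 * 8 = 1624 Mb
Time = 1624 / 7.4
Time = 219.4595 seconds


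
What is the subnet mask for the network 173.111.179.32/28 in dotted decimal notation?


/28 means 28 network bits, 4 host bits
Binary: 11111111111111111111111111110000
Mask: 255.255.255.240


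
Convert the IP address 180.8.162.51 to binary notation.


180 = 10110100
8 = 00001000
162 = 10100010
51 = 00110011
Binary: 10110100.00001000.10100010.00110011


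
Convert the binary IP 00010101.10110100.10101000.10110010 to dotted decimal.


00010101 = 21
10110100 = 180
10101000 = 168
10110010 = 178
IP: 21.180.168.178


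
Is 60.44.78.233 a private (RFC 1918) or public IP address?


RFC 1918 private ranges:
  10.0.0.0/8 (10.0.0.0 - 10.255.255.255)
  172.16.0.0/12 (172.16.0.0 - 172.31.255.255)
  192.168.0.0/16 (192.168.0.0 - 192.168.255.255)
Public (not in any RFC 1918 range)


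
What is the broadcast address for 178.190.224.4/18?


Network: 178.190.192.0/18
Host bits = 14
Set all host bits to 1:
Broadcast: 178.190.255.255


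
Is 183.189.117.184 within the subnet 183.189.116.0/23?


Subnet network: 183.189.116.0
Test IP AND mask: 183.189.116.0
Yes, 183.189.117.184 is in 183.189.116.0/23


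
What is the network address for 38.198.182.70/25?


IP:   00100110.11000110.10110110.01000110
Mask: 11111111.11111111.11111111.10000000
AND operation:
Net:  00100110.11000110.10110110.00000000
Network: 38.198.182.0/25


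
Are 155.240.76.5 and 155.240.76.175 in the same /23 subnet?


Mask: 255.255.254.0
155.240.76.5 AND mask = 155.240.76.0
155.240.76.175 AND mask = 155.240.76.0
Yes, same subnet (155.240.76.0)


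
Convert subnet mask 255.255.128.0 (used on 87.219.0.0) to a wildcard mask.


Subnet mask: 255.255.128.0
Wildcard = 255.255.255.255 - subnet mask
255 - 255 = 0
255 - 255 = 0
255 - 128 = 127
255 - 0 = 255
Wildcard: 0.0.127.255


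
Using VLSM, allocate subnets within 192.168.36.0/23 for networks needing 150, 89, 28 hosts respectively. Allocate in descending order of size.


150 hosts -> /24 (254 usable): 192.168.36.0/24
89 hosts -> /25 (126 usable): 192.168.37.0/25
28 hosts -> /27 (30 usable): 192.168.37.128/27
Allocation: 192.168.36.0/24 (150 hosts, 254 usable); 192.168.37.0/25 (89 hosts, 126 usable); 192.168.37.128/27 (28 hosts, 30 usable)


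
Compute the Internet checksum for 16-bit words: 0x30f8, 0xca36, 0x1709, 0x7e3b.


Sum all words (with carry folding):
+ 0x30f8 = 0x30f8
+ 0xca36 = 0xfb2e
+ 0x1709 = 0x1238
+ 0x7e3b = 0x9073
One's complement: ~0x9073
Checksum = 0x6f8c


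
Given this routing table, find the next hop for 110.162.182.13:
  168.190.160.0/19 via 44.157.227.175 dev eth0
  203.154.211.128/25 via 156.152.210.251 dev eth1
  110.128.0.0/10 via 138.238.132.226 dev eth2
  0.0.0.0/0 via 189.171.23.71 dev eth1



Longest prefix match for 110.162.182.13:
  /19 168.190.160.0: no
  /25 203.154.211.128: no
  /10 110.128.0.0: MATCH
  /0 0.0.0.0: MATCH
Selected: next-hop 138.238.132.226 via eth2 (matched /10)


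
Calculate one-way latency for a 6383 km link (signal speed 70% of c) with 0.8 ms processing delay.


Speed = 0.7 * 3e5 km/s = 210000 km/s
Propagation delay = 6383 / 210000 = 0.0304 s = 30.3952 ms
Processing delay = 0.8 ms
Total one-way latency = 31.1952 ms


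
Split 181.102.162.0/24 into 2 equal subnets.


New prefix = 24 + 1 = 25
Each subnet has 128 addresses
  181.102.162.0/25
  181.102.162.128/25
Subnets: 181.102.162.0/25, 181.102.162.128/25


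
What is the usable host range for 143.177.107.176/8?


Network: 143.0.0.0
Broadcast: 143.255.255.255
First usable = network + 1
Last usable = broadcast - 1
Range: 143.0.0.1 to 143.255.255.254


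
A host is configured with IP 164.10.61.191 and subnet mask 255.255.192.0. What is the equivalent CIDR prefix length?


Binary: 11111111.11111111.11000000.00000000
Count leading 1s
Prefix: /18


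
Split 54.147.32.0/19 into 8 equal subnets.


New prefix = 19 + 3 = 22
Each subnet has 1024 addresses
  54.147.32.0/22
  54.147.36.0/22
  54.147.40.0/22
  54.147.44.0/22
  54.147.48.0/22
  54.147.52.0/22
  54.147.56.0/22
  54.147.60.0/22
Subnets: 54.147.32.0/22, 54.147.36.0/22, 54.147.40.0/22, 54.147.44.0/22, 54.147.48.0/22, 54.147.52.0/22, 54.147.56.0/22, 54.147.60.0/22


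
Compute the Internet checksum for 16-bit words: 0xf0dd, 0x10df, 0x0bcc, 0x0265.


Sum all words (with carry folding):
+ 0xf0dd = 0xf0dd
+ 0x10df = 0x01bd
+ 0x0bcc = 0x0d89
+ 0x0265 = 0x0fee
One's complement: ~0x0fee
Checksum = 0xf011


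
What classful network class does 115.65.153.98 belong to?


First octet: 115
Binary: 01110011
0xxxxxxx -> Class A (1-126)
Class A, default mask 255.0.0.0 (/8)


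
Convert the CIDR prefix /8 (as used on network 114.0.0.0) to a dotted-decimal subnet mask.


/8 means 8 network bits, 24 host bits
Binary: 11111111000000000000000000000000
Mask: 255.0.0.0


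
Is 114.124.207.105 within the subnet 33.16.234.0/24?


Subnet network: 33.16.234.0
Test IP AND mask: 114.124.207.0
No, 114.124.207.105 is not in 33.16.234.0/24


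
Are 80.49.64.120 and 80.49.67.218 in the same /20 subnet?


Mask: 255.255.240.0
80.49.64.120 AND mask = 80.49.64.0
80.49.67.218 AND mask = 80.49.64.0
Yes, same subnet (80.49.64.0)


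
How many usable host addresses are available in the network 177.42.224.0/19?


Host bits = 32 - 19 = 13
Total addresses = 2^13 = 8192
Usable = total - 2 (network and broadcast)
Usable hosts: 8190


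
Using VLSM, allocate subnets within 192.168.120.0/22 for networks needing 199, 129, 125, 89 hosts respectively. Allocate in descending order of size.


199 hosts -> /24 (254 usable): 192.168.120.0/24
129 hosts -> /24 (254 usable): 192.168.121.0/24
125 hosts -> /25 (126 usable): 192.168.122.0/25
89 hosts -> /25 (126 usable): 192.168.122.128/25
Allocation: 192.168.120.0/24 (199 hosts, 254 usable); 192.168.121.0/24 (129 hosts, 254 usable); 192.168.122.0/25 (125 hosts, 126 usable); 192.168.122.128/25 (89 hosts, 126 usable)


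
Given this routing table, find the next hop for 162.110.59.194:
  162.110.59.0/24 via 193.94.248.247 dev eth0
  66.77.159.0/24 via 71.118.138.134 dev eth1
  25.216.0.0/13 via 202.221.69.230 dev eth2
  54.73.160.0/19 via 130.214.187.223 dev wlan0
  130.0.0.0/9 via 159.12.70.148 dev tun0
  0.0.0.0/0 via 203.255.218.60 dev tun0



Longest prefix match for 162.110.59.194:
  /24 162.110.59.0: MATCH
  /24 66.77.159.0: no
  /13 25.216.0.0: no
  /19 54.73.160.0: no
  /9 130.0.0.0: no
  /0 0.0.0.0: MATCH
Selected: next-hop 193.94.248.247 via eth0 (matched /24)


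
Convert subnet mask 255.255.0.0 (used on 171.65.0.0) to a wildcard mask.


Subnet mask: 255.255.0.0
Wildcard = 255.255.255.255 - subnet mask
255 - 255 = 0
255 - 255 = 0
255 - 0 = 255
255 - 0 = 255
Wildcard: 0.0.255.255


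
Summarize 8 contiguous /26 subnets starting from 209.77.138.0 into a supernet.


Original prefix: /26
Number of subnets: 8 = 2^3
New prefix = 26 - 3 = 23
Supernet: 209.77.138.0/23


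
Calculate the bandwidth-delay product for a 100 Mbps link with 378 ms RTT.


BDP = bandwidth * RTT
= 100 Mbps * 378 ms
= 100 * 1e6 * 378 / 1000 bits
= 37800000 bits
= 4725000 bytes
= 4614.2578 KB
BDP = 37800000 bits (4725000 bytes)


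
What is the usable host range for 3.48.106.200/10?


Network: 3.0.0.0
Broadcast: 3.63.255.255
First usable = network + 1
Last usable = broadcast - 1
Range: 3.0.0.1 to 3.63.255.254


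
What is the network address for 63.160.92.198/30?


IP:   00111111.10100000.01011100.11000110
Mask: 11111111.11111111.11111111.11111100
AND operation:
Net:  00111111.10100000.01011100.11000100
Network: 63.160.92.196/30


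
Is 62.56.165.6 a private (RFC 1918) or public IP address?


RFC 1918 private ranges:
  10.0.0.0/8 (10.0.0.0 - 10.255.255.255)
  172.16.0.0/12 (172.16.0.0 - 172.31.255.255)
  192.168.0.0/16 (192.168.0.0 - 192.168.255.255)
Public (not in any RFC 1918 range)


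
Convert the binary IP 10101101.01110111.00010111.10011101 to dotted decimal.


10101101 = 173
01110111 = 119
00010111 = 23
10011101 = 157
IP: 173.119.23.157


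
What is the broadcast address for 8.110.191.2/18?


Network: 8.110.128.0/18
Host bits = 14
Set all host bits to 1:
Broadcast: 8.110.191.255


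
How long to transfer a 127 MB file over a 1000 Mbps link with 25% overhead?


Effective throughput = 1000 * (1 - 25/100) = 750 Mbps
File size in Mb = 127 * 8 = 1016 Mb
Time = 1016 / 750
Time = 1.3547 seconds


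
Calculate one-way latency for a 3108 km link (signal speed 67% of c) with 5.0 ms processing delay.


Speed = 0.67 * 3e5 km/s = 201000 km/s
Propagation delay = 3108 / 201000 = 0.0155 s = 15.4627 ms
Processing delay = 5.0 ms
Total one-way latency = 20.4627 ms


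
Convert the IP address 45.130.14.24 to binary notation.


45 = 00101101
130 = 10000010
14 = 00001110
24 = 00011000
Binary: 00101101.10000010.00001110.00011000


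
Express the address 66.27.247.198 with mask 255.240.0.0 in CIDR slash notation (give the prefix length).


Binary: 11111111.11110000.00000000.00000000
Count leading 1s
Prefix: /12


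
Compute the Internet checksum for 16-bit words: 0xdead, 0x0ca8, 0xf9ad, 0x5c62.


Sum all words (with carry folding):
+ 0xdead = 0xdead
+ 0x0ca8 = 0xeb55
+ 0xf9ad = 0xe503
+ 0x5c62 = 0x4166
One's complement: ~0x4166
Checksum = 0xbe99


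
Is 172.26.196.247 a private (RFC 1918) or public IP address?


RFC 1918 private ranges:
  10.0.0.0/8 (10.0.0.0 - 10.255.255.255)
  172.16.0.0/12 (172.16.0.0 - 172.31.255.255)
  192.168.0.0/16 (192.168.0.0 - 192.168.255.255)
Private (in 172.16.0.0/12)


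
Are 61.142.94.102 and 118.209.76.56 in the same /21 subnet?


Mask: 255.255.248.0
61.142.94.102 AND mask = 61.142.88.0
118.209.76.56 AND mask = 118.209.72.0
No, different subnets (61.142.88.0 vs 118.209.72.0)


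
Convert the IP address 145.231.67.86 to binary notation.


145 = 10010001
231 = 11100111
67 = 01000011
86 = 01010110
Binary: 10010001.11100111.01000011.01010110


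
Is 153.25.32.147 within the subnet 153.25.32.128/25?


Subnet network: 153.25.32.128
Test IP AND mask: 153.25.32.128
Yes, 153.25.32.147 is in 153.25.32.128/25


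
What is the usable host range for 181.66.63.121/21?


Network: 181.66.56.0
Broadcast: 181.66.63.255
First usable = network + 1
Last usable = broadcast - 1
Range: 181.66.56.1 to 181.66.63.254


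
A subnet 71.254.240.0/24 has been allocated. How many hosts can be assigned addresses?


Host bits = 32 - 24 = 8
Total addresses = 2^8 = 256
Usable = total - 2 (network and broadcast)
Usable hosts: 254


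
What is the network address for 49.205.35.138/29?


IP:   00110001.11001101.00100011.10001010
Mask: 11111111.11111111.11111111.11111000
AND operation:
Net:  00110001.11001101.00100011.10001000
Network: 49.205.35.136/29


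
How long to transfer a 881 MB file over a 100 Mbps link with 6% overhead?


Effective throughput = 100 * (1 - 6/100) = 94 Mbps
File size in Mb = 881 * 8 = 7048 Mb
Time = 7048 / 94
Time = 74.9787 seconds


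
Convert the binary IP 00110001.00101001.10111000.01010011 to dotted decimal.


00110001 = 49
00101001 = 41
10111000 = 184
01010011 = 83
IP: 49.41.184.83


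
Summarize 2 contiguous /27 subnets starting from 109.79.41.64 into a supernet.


Original prefix: /27
Number of subnets: 2 = 2^1
New prefix = 27 - 1 = 26
Supernet: 109.79.41.64/26


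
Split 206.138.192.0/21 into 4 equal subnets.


New prefix = 21 + 2 = 23
Each subnet has 512 addresses
  206.138.192.0/23
  206.138.194.0/23
  206.138.196.0/23
  206.138.198.0/23
Subnets: 206.138.192.0/23, 206.138.194.0/23, 206.138.196.0/23, 206.138.198.0/23


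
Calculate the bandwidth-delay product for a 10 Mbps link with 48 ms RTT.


BDP = bandwidth * RTT
= 10 Mbps * 48 ms
= 10 * 1e6 * 48 / 1000 bits
= 480000 bits
= 60000 bytes
= 58.5938 KB
BDP = 480000 bits (60000 bytes)


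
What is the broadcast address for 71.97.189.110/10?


Network: 71.64.0.0/10
Host bits = 22
Set all host bits to 1:
Broadcast: 71.127.255.255


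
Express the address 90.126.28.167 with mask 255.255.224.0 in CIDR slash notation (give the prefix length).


Binary: 11111111.11111111.11100000.00000000
Count leading 1s
Prefix: /19


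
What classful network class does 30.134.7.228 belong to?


First octet: 30
Binary: 00011110
0xxxxxxx -> Class A (1-126)
Class A, default mask 255.0.0.0 (/8)


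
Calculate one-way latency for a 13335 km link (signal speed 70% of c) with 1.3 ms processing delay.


Speed = 0.7 * 3e5 km/s = 210000 km/s
Propagation delay = 13335 / 210000 = 0.0635 s = 63.5 ms
Processing delay = 1.3 ms
Total one-way latency = 64.8 ms


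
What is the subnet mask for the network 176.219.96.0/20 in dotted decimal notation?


/20 means 20 network bits, 12 host bits
Binary: 11111111111111111111000000000000
Mask: 255.255.240.0


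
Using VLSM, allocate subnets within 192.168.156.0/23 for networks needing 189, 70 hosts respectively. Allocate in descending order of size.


189 hosts -> /24 (254 usable): 192.168.156.0/24
70 hosts -> /25 (126 usable): 192.168.157.0/25
Allocation: 192.168.156.0/24 (189 hosts, 254 usable); 192.168.157.0/25 (70 hosts, 126 usable)


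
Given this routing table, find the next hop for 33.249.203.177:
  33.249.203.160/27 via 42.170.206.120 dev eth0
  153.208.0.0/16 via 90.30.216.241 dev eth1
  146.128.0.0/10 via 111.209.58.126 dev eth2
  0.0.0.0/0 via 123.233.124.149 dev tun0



Longest prefix match for 33.249.203.177:
  /27 33.249.203.160: MATCH
  /16 153.208.0.0: no
  /10 146.128.0.0: no
  /0 0.0.0.0: MATCH
Selected: next-hop 42.170.206.120 via eth0 (matched /27)


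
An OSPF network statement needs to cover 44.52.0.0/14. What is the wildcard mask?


Subnet mask: 255.252.0.0
Wildcard = 255.255.255.255 - subnet mask
255 - 255 = 0
255 - 252 = 3
255 - 0 = 255
255 - 0 = 255
Wildcard: 0.3.255.255


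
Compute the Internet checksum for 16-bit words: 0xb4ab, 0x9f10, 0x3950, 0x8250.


Sum all words (with carry folding):
+ 0xb4ab = 0xb4ab
+ 0x9f10 = 0x53bc
+ 0x3950 = 0x8d0c
+ 0x8250 = 0x0f5d
One's complement: ~0x0f5d
Checksum = 0xf0a2


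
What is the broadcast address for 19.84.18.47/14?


Network: 19.84.0.0/14
Host bits = 18
Set all host bits to 1:
Broadcast: 19.87.255.255


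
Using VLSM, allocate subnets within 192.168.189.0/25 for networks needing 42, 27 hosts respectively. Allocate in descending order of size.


42 hosts -> /26 (62 usable): 192.168.189.0/26
27 hosts -> /27 (30 usable): 192.168.189.64/27
Allocation: 192.168.189.0/26 (42 hosts, 62 usable); 192.168.189.64/27 (27 hosts, 30 usable)


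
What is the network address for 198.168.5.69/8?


IP:   11000110.10101000.00000101.01000101
Mask: 11111111.00000000.00000000.00000000
AND operation:
Net:  11000110.00000000.00000000.00000000
Network: 198.0.0.0/8


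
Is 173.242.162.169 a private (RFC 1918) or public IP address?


RFC 1918 private ranges:
  10.0.0.0/8 (10.0.0.0 - 10.255.255.255)
  172.16.0.0/12 (172.16.0.0 - 172.31.255.255)
  192.168.0.0/16 (192.168.0.0 - 192.168.255.255)
Public (not in any RFC 1918 range)


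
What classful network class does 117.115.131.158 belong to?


First octet: 117
Binary: 01110101
0xxxxxxx -> Class A (1-126)
Class A, default mask 255.0.0.0 (/8)


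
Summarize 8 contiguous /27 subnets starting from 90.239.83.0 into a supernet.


Original prefix: /27
Number of subnets: 8 = 2^3
New prefix = 27 - 3 = 24
Supernet: 90.239.83.0/24


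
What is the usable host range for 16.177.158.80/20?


Network: 16.177.144.0
Broadcast: 16.177.159.255
First usable = network + 1
Last usable = broadcast - 1
Range: 16.177.144.1 to 16.177.159.254


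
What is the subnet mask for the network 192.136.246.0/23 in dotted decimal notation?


/23 means 23 network bits, 9 host bits
Binary: 11111111111111111111111000000000
Mask: 255.255.254.0


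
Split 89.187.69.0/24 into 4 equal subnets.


New prefix = 24 + 2 = 26
Each subnet has 64 addresses
  89.187.69.0/26
  89.187.69.64/26
  89.187.69.128/26
  89.187.69.192/26
Subnets: 89.187.69.0/26, 89.187.69.64/26, 89.187.69.128/26, 89.187.69.192/26


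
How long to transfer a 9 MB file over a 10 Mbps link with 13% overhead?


Effective throughput = 10 * (1 - 13/100) = 8.7 Mbps
File size in Mb = 9 * 8 = 72 Mb
Time = 72 / 8.7
Time = 8.2759 seconds


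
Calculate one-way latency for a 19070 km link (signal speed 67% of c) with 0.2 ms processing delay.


Speed = 0.67 * 3e5 km/s = 201000 km/s
Propagation delay = 19070 / 201000 = 0.0949 s = 94.8756 ms
Processing delay = 0.2 ms
Total one-way latency = 95.0756 ms


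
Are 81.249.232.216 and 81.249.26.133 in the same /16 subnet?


Mask: 255.255.0.0
81.249.232.216 AND mask = 81.249.0.0
81.249.26.133 AND mask = 81.249.0.0
Yes, same subnet (81.249.0.0)


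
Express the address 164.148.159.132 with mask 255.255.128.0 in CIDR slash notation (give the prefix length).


Binary: 11111111.11111111.10000000.00000000
Count leading 1s
Prefix: /17


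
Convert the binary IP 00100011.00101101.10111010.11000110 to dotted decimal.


00100011 = 35
00101101 = 45
10111010 = 186
11000110 = 198
IP: 35.45.186.198


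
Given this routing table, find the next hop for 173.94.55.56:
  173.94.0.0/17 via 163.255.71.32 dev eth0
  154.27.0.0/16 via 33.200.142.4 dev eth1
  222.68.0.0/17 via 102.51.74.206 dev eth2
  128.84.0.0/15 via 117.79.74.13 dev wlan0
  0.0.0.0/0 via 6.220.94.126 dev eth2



Longest prefix match for 173.94.55.56:
  /17 173.94.0.0: MATCH
  /16 154.27.0.0: no
  /17 222.68.0.0: no
  /15 128.84.0.0: no
  /0 0.0.0.0: MATCH
Selected: next-hop 163.255.71.32 via eth0 (matched /17)


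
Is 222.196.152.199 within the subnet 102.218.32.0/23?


Subnet network: 102.218.32.0
Test IP AND mask: 222.196.152.0
No, 222.196.152.199 is not in 102.218.32.0/23


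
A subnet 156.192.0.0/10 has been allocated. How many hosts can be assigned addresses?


Host bits = 32 - 10 = 22
Total addresses = 2^22 = 4194304
Usable = total - 2 (network and broadcast)
Usable hosts: 4194302


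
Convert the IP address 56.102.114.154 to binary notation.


56 = 00111000
102 = 01100110
114 = 01110010
154 = 10011010
Binary: 00111000.01100110.01110010.10011010


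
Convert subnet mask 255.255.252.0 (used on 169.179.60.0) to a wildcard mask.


Subnet mask: 255.255.252.0
Wildcard = 255.255.255.255 - subnet mask
255 - 255 = 0
255 - 255 = 0
255 - 252 = 3
255 - 0 = 255
Wildcard: 0.0.3.255


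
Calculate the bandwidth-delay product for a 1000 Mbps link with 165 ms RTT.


BDP = bandwidth * RTT
= 1000 Mbps * 165 ms
= 1000 * 1e6 * 165 / 1000 bits
= 165000000 bits
= 20625000 bytes
= 20141.6016 KB
BDP = 165000000 bits (20625000 bytes)


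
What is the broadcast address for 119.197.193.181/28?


Network: 119.197.193.176/28
Host bits = 4
Set all host bits to 1:
Broadcast: 119.197.193.191


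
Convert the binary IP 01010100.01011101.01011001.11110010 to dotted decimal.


01010100 = 84
01011101 = 93
01011001 = 89
11110010 = 242
IP: 84.93.89.242


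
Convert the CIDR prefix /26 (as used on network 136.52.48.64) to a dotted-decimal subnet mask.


/26 means 26 network bits, 6 host bits
Binary: 11111111111111111111111111000000
Mask: 255.255.255.192


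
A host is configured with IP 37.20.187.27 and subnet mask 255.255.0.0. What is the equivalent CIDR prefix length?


Binary: 11111111.11111111.00000000.00000000
Count leading 1s
Prefix: /16


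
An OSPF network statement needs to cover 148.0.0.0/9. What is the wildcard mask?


Subnet mask: 255.128.0.0
Wildcard = 255.255.255.255 - subnet mask
255 - 255 = 0
255 - 128 = 127
255 - 0 = 255
255 - 0 = 255
Wildcard: 0.127.255.255


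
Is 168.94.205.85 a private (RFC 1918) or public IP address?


RFC 1918 private ranges:
  10.0.0.0/8 (10.0.0.0 - 10.255.255.255)
  172.16.0.0/12 (172.16.0.0 - 172.31.255.255)
  192.168.0.0/16 (192.168.0.0 - 192.168.255.255)
Public (not in any RFC 1918 range)


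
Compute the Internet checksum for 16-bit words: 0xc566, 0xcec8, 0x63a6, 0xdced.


Sum all words (with carry folding):
+ 0xc566 = 0xc566
+ 0xcec8 = 0x942f
+ 0x63a6 = 0xf7d5
+ 0xdced = 0xd4c3
One's complement: ~0xd4c3
Checksum = 0x2b3c


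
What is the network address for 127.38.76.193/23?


IP:   01111111.00100110.01001100.11000001
Mask: 11111111.11111111.11111110.00000000
AND operation:
Net:  01111111.00100110.01001100.00000000
Network: 127.38.76.0/23


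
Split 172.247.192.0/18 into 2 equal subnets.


New prefix = 18 + 1 = 19
Each subnet has 8192 addresses
  172.247.192.0/19
  172.247.224.0/19
Subnets: 172.247.192.0/19, 172.247.224.0/19


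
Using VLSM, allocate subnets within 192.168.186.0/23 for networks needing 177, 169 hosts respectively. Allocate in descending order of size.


177 hosts -> /24 (254 usable): 192.168.186.0/24
169 hosts -> /24 (254 usable): 192.168.187.0/24
Allocation: 192.168.186.0/24 (177 hosts, 254 usable); 192.168.187.0/24 (169 hosts, 254 usable)


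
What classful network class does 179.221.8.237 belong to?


First octet: 179
Binary: 10110011
10xxxxxx -> Class B (128-191)
Class B, default mask 255.255.0.0 (/16)


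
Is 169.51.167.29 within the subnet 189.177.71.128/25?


Subnet network: 189.177.71.128
Test IP AND mask: 169.51.167.0
No, 169.51.167.29 is not in 189.177.71.128/25


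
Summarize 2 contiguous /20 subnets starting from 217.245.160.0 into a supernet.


Original prefix: /20
Number of subnets: 2 = 2^1
New prefix = 20 - 1 = 19
Supernet: 217.245.160.0/19


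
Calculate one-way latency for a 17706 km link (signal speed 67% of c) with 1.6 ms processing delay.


Speed = 0.67 * 3e5 km/s = 201000 km/s
Propagation delay = 17706 / 201000 = 0.0881 s = 88.0896 ms
Processing delay = 1.6 ms
Total one-way latency = 89.6896 ms


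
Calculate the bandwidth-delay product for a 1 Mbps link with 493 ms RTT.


BDP = bandwidth * RTT
= 1 Mbps * 493 ms
= 1 * 1e6 * 493 / 1000 bits
= 493000 bits
= 61625 bytes
= 60.1807 KB
BDP = 493000 bits (61625 bytes)


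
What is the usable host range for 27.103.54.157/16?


Network: 27.103.0.0
Broadcast: 27.103.255.255
First usable = network + 1
Last usable = broadcast - 1
Range: 27.103.0.1 to 27.103.255.254


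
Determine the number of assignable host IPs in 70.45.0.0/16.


Host bits = 32 - 16 = 16
Total addresses = 2^16 = 65536
Usable = total - 2 (network and broadcast)
Usable hosts: 65534


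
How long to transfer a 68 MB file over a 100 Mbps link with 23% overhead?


Effective throughput = 100 * (1 - 23/100) = 77 Mbps
File size in Mb = 68 * 8 = 544 Mb
Time = 544 / 77
Time = 7.0649 seconds


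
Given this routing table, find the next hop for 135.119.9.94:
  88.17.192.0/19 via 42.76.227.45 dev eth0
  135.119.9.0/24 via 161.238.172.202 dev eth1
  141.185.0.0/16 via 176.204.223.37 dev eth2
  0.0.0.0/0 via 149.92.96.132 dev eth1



Longest prefix match for 135.119.9.94:
  /19 88.17.192.0: no
  /24 135.119.9.0: MATCH
  /16 141.185.0.0: no
  /0 0.0.0.0: MATCH
Selected: next-hop 161.238.172.202 via eth1 (matched /24)


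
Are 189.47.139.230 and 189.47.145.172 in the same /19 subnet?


Mask: 255.255.224.0
189.47.139.230 AND mask = 189.47.128.0
189.47.145.172 AND mask = 189.47.128.0
Yes, same subnet (189.47.128.0)


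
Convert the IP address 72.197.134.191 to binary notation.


72 = 01001000
197 = 11000101
134 = 10000110
191 = 10111111
Binary: 01001000.11000101.10000110.10111111


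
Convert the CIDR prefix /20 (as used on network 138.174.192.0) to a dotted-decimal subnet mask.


/20 means 20 network bits, 12 host bits
Binary: 11111111111111111111000000000000
Mask: 255.255.240.0


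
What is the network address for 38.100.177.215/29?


IP:   00100110.01100100.10110001.11010111
Mask: 11111111.11111111.11111111.11111000
AND operation:
Net:  00100110.01100100.10110001.11010000
Network: 38.100.177.208/29


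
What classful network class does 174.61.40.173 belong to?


First octet: 174
Binary: 10101110
10xxxxxx -> Class B (128-191)
Class B, default mask 255.255.0.0 (/16)


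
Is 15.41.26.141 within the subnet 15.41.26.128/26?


Subnet network: 15.41.26.128
Test IP AND mask: 15.41.26.128
Yes, 15.41.26.141 is in 15.41.26.128/26


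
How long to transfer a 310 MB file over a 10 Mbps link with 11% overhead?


Effective throughput = 10 * (1 - 11/100) = 8.9 Mbps
File size in Mb = 310 * 8 = 2480 Mb
Time = 2480 / 8.9
Time = 278.6517 seconds


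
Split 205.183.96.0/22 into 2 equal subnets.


New prefix = 22 + 1 = 23
Each subnet has 512 addresses
  205.183.96.0/23
  205.183.98.0/23
Subnets: 205.183.96.0/23, 205.183.98.0/23


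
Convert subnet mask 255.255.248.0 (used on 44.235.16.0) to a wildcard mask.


Subnet mask: 255.255.248.0
Wildcard = 255.255.255.255 - subnet mask
255 - 255 = 0
255 - 255 = 0
255 - 248 = 7
255 - 0 = 255
Wildcard: 0.0.7.255


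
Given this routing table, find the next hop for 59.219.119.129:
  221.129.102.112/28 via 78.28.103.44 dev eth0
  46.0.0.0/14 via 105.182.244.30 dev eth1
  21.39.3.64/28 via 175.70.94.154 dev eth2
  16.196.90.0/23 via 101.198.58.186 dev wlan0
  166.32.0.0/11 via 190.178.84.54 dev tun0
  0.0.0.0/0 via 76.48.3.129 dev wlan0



Longest prefix match for 59.219.119.129:
  /28 221.129.102.112: no
  /14 46.0.0.0: no
  /28 21.39.3.64: no
  /23 16.196.90.0: no
  /11 166.32.0.0: no
  /0 0.0.0.0: MATCH
Selected: next-hop 76.48.3.129 via wlan0 (matched /0)


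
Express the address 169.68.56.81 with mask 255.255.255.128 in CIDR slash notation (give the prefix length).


Binary: 11111111.11111111.11111111.10000000
Count leading 1s
Prefix: /25


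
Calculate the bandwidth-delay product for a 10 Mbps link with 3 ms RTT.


BDP = bandwidth * RTT
= 10 Mbps * 3 ms
= 10 * 1e6 * 3 / 1000 bits
= 30000 bits
= 3750 bytes
= 3.6621 KB
BDP = 30000 bits (3750 bytes)


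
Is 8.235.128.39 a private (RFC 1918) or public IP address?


RFC 1918 private ranges:
  10.0.0.0/8 (10.0.0.0 - 10.255.255.255)
  172.16.0.0/12 (172.16.0.0 - 172.31.255.255)
  192.168.0.0/16 (192.168.0.0 - 192.168.255.255)
Public (not in any RFC 1918 range)


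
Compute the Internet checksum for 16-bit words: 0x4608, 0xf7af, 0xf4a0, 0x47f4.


Sum all words (with carry folding):
+ 0x4608 = 0x4608
+ 0xf7af = 0x3db8
+ 0xf4a0 = 0x3259
+ 0x47f4 = 0x7a4d
One's complement: ~0x7a4d
Checksum = 0x85b2


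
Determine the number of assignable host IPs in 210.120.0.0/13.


Host bits = 32 - 13 = 19
Total addresses = 2^19 = 524288
Usable = total - 2 (network and broadcast)
Usable hosts: 524286


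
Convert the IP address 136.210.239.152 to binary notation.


136 = 10001000
210 = 11010010
239 = 11101111
152 = 10011000
Binary: 10001000.11010010.11101111.10011000


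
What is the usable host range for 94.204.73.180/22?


Network: 94.204.72.0
Broadcast: 94.204.75.255
First usable = network + 1
Last usable = broadcast - 1
Range: 94.204.72.1 to 94.204.75.254


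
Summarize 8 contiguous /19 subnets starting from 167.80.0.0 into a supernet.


Original prefix: /19
Number of subnets: 8 = 2^3
New prefix = 19 - 3 = 16
Supernet: 167.80.0.0/16


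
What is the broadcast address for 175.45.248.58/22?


Network: 175.45.248.0/22
Host bits = 10
Set all host bits to 1:
Broadcast: 175.45.251.255


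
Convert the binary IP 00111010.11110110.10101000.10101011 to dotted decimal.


00111010 = 58
11110110 = 246
10101000 = 168
10101011 = 171
IP: 58.246.168.171


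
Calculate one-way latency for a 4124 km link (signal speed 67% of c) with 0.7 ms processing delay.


Speed = 0.67 * 3e5 km/s = 201000 km/s
Propagation delay = 4124 / 201000 = 0.0205 s = 20.5174 ms
Processing delay = 0.7 ms
Total one-way latency = 21.2174 ms


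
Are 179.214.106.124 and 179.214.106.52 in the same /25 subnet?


Mask: 255.255.255.128
179.214.106.124 AND mask = 179.214.106.0
179.214.106.52 AND mask = 179.214.106.0
Yes, same subnet (179.214.106.0)


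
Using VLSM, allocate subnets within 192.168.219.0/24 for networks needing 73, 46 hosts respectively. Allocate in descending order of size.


73 hosts -> /25 (126 usable): 192.168.219.0/25
46 hosts -> /26 (62 usable): 192.168.219.128/26
Allocation: 192.168.219.0/25 (73 hosts, 126 usable); 192.168.219.128/26 (46 hosts, 62 usable)


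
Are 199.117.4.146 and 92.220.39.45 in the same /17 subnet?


Mask: 255.255.128.0
199.117.4.146 AND mask = 199.117.0.0
92.220.39.45 AND mask = 92.220.0.0
No, different subnets (199.117.0.0 vs 92.220.0.0)
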